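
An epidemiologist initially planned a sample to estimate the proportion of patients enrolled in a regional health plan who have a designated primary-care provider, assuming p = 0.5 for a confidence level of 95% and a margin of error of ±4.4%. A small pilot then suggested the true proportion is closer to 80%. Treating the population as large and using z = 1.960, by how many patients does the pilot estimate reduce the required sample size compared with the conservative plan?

Conservative (p = 0.5): n = 1.960² × 0.25 / 0.044² ≈ 496.07 → 497.
Using p = 0.80: p(1−p) = 0.1600, so n = 1.960² × 0.1600 / 0.044² ≈ 317.49 → 318.
Reduction: 497 − 318 = 179.

179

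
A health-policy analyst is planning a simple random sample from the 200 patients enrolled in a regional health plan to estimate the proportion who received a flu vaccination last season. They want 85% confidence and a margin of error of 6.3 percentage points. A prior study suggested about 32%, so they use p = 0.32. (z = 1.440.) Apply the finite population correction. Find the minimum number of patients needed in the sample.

Unadjusted: n₀ = 1.440² × 0.32 × 0.68 / 0.063² ≈ 113.68, so n₀ = 114.
Finite population correction with N = 200: n = n₀ / (1 + (n₀−1)/N) = 114 / (1 + 113/200) = 114 / 1.5650 ≈ 72.84.
Rounding up, n = 73.

73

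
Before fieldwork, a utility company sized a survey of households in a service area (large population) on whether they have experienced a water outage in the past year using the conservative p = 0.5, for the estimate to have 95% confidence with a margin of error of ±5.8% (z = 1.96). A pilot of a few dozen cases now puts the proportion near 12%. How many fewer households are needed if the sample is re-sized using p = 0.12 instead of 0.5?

Conservative (p = 0.5): n = 1.96² × 0.25 / 0.058² ≈ 285.49 → 286.
Using p = 0.12: p(1−p) = 0.1056, so n = 1.96² × 0.1056 / 0.058² ≈ 120.59 → 121.
Reduction: 286 − 121 = 165.

165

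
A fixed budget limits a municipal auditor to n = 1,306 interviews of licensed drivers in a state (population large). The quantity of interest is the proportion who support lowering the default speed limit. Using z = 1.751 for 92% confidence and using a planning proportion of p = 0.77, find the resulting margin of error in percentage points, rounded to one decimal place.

SE(p̂) = √[p(1−p)/n] = √[0.1771/1306] = 0.01164.
E = z × SE = 1.751 × 0.01164 = 0.02039, or 2.0 percentage points.

2.0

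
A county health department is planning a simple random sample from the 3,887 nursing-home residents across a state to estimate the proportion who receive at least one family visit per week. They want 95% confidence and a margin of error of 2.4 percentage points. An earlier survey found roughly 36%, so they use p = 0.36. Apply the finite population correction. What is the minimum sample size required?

For 95% confidence, z = 1.960.
Unadjusted: n₀ = 1.960² × 0.36 × 0.64 / 0.024² ≈ 1536.64, so n₀ = 1537.
Finite population correction with N = 3,887: n = n₀ / (1 + (n₀−1)/N) = 1537 / (1 + 1536/3887) = 1537 / 1.3952 ≈ 1101.66.
Rounding up, n = 1102.

1102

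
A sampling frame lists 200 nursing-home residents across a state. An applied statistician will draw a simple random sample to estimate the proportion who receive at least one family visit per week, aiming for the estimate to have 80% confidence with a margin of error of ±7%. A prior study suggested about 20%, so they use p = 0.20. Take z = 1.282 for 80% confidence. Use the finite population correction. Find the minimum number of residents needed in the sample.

43

Unadjusted: n₀ = 1.282² × 0.20 × 0.80 / 0.070² ≈ 53.67, so n₀ = 54.
Finite population correction with N = 200: n = n₀ / (1 + (n₀−1)/N) = 54 / (1 + 53/200) = 54 / 1.2650 ≈ 42.69.
Rounding up, n = 43.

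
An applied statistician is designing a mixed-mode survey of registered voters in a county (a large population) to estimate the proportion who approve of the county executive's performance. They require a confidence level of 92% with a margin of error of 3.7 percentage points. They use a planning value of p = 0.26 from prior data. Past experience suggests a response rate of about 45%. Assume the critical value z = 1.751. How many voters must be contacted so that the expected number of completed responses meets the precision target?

958

Completed interviews needed: n₀ = 1.751² × 0.1924 / 0.037² ≈ 430.90 → 431.
At a 45% response rate, contacts needed = 431 / 0.45 ≈ 957.78 → 958.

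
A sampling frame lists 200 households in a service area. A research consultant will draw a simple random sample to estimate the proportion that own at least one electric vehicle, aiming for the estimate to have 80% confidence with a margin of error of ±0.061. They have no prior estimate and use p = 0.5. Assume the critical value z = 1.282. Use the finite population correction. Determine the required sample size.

Unadjusted: n₀ = 1.282² × 0.50 × 0.50 / 0.061² ≈ 110.42, so n₀ = 111.
Finite population correction with N = 200: n = n₀ / (1 + (n₀−1)/N) = 111 / (1 + 110/200) = 111 / 1.5500 ≈ 71.61.
Rounding up, n = 72.

72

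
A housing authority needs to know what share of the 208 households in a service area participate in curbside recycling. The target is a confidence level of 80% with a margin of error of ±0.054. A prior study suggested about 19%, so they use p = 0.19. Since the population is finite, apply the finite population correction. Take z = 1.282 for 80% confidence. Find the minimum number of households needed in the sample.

62

Unadjusted: n₀ = 1.282² × 0.19 × 0.81 / 0.054² ≈ 86.74, so n₀ = 87.
Finite population correction with N = 208: n = n₀ / (1 + (n₀−1)/N) = 87 / (1 + 86/208) = 87 / 1.4135 ≈ 61.55.
Rounding up, n = 62.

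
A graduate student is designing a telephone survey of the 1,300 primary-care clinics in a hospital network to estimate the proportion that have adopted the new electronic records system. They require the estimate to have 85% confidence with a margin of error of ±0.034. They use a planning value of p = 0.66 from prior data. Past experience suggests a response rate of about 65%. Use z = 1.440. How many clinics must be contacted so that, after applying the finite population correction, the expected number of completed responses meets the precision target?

474

Completed interviews needed (unadjusted): n₀ = 1.440² × 0.2244 / 0.034² ≈ 402.52 → 403.
FPC for N = 1,300: n = 403 / (1 + 402/1300) = 403 / 1.3092 ≈ 307.81 → 308.
At a 65% response rate, contacts needed = 308 / 0.65 ≈ 473.85 → 474.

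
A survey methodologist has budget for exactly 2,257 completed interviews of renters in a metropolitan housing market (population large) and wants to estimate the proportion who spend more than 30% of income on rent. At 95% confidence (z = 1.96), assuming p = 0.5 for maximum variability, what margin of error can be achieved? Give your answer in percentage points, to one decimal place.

SE(p̂) = √[p(1−p)/n] = √[0.2500/2257] = 0.01052.
E = z × SE = 1.96 × 0.01052 = 0.02063, or 2.1 percentage points.

2.1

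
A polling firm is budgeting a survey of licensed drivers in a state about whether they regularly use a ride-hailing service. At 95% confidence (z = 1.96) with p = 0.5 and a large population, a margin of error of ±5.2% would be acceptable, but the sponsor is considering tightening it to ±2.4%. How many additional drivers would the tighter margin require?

1312

At ±5.2%: n = 1.96² × 0.2500 / 0.052² ≈ 355.18 → 356.
At ±2.4%: n = 1.96² × 0.2500 / 0.024² ≈ 1667.36 → 1668.
Additional respondents: 1668 − 356 = 1312.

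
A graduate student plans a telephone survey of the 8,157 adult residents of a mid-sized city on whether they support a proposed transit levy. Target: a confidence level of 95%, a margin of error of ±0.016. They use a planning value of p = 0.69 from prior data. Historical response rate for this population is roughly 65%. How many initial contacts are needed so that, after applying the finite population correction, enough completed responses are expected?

3545

For 95% confidence, z = 1.960.
Completed interviews needed (unadjusted): n₀ = 1.960² × 0.2139 / 0.016² ≈ 3209.84 → 3210.
FPC for N = 8,157: n = 3210 / (1 + 3209/8157) = 3210 / 1.3934 ≈ 2303.71 → 2304.
At a 65% response rate, contacts needed = 2304 / 0.65 ≈ 3544.62 → 3545.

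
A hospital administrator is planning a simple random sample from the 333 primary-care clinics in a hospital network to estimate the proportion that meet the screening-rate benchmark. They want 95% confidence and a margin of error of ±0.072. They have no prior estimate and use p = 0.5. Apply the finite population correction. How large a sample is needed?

120

For 95% confidence, z = 1.960.
Unadjusted: n₀ = 1.960² × 0.50 × 0.50 / 0.072² ≈ 185.26, so n₀ = 186.
Finite population correction with N = 333: n = n₀ / (1 + (n₀−1)/N) = 186 / (1 + 185/333) = 186 / 1.5556 ≈ 119.57.
Rounding up, n = 120.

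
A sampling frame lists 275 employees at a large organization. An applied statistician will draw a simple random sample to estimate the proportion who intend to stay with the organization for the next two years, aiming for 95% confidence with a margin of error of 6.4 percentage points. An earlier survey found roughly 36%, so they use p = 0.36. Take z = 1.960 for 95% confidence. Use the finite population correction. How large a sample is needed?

Unadjusted: n₀ = 1.960² × 0.36 × 0.64 / 0.064² ≈ 216.09, so n₀ = 217.
Finite population correction with N = 275: n = n₀ / (1 + (n₀−1)/N) = 217 / (1 + 216/275) = 217 / 1.7855 ≈ 121.54.
Rounding up, n = 122.

122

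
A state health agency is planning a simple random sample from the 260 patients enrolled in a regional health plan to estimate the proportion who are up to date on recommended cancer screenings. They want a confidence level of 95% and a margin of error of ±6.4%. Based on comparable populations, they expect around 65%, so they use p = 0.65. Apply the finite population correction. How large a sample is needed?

For 95% confidence, z = 1.96.
Unadjusted: n₀ = 1.96² × 0.65 × 0.35 / 0.064² ≈ 213.37, so n₀ = 214.
Finite population correction with N = 260: n = n₀ / (1 + (n₀−1)/N) = 214 / (1 + 213/260) = 214 / 1.8192 ≈ 117.63.
Rounding up, n = 118.

118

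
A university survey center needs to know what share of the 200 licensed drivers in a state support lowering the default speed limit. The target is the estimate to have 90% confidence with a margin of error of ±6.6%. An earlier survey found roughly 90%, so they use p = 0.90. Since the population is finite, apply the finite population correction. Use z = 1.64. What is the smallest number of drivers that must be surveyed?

Unadjusted: n₀ = 1.64² × 0.90 × 0.10 / 0.066² ≈ 55.57, so n₀ = 56.
Finite population correction with N = 200: n = n₀ / (1 + (n₀−1)/N) = 56 / (1 + 55/200) = 56 / 1.2750 ≈ 43.92.
Rounding up, n = 44.

44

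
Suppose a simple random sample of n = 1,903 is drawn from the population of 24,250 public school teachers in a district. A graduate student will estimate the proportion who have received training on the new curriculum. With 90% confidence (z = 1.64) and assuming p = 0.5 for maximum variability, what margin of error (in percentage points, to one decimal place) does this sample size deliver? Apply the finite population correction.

1.8

Finite-population factor: (N−n)/(N−1) = (24250−1903)/(24250−1) = 0.9216.
SE(p̂) = √[p(1−p)/n · (N−n)/(N−1)] = √[0.2500/1903 × 0.9216] = 0.01100.
E = z × SE = 1.64 × 0.01100 = 0.01805 ≈ 1.8 percentage points.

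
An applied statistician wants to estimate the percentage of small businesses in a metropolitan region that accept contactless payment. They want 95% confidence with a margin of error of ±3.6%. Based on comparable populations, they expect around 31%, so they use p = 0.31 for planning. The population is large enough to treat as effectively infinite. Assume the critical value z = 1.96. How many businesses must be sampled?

With p = 0.31, p(1−p) = 0.2139.
n = z²·p(1−p)/E² = 1.96² × 0.2139 / 0.036² = 3.8416 × 0.2139 / 0.001296 ≈ 634.04.
Rounding up gives n = 635.

635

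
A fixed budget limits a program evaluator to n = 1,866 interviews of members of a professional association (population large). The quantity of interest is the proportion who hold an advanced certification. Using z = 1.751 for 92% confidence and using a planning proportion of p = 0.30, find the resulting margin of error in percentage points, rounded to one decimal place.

SE(p̂) = √[p(1−p)/n] = √[0.2100/1866] = 0.01061.
E = z × SE = 1.751 × 0.01061 = 0.01858, or 1.9 percentage points.

1.9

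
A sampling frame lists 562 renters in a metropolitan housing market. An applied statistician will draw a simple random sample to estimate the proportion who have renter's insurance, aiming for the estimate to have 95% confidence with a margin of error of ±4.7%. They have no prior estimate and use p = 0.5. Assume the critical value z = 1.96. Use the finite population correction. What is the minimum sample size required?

Unadjusted: n₀ = 1.96² × 0.50 × 0.50 / 0.047² ≈ 434.77, so n₀ = 435.
Finite population correction with N = 562: n = n₀ / (1 + (n₀−1)/N) = 435 / (1 + 434/562) = 435 / 1.7722 ≈ 245.45.
Rounding up, n = 246.

246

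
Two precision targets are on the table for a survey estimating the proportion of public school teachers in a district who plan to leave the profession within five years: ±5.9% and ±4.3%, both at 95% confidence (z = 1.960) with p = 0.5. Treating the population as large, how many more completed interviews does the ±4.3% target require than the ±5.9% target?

244

At ±5.9%: n = 1.960² × 0.2500 / 0.059² ≈ 275.90 → 276.
At ±4.3%: n = 1.960² × 0.2500 / 0.043² ≈ 519.42 → 520.
Additional respondents: 520 − 276 = 244.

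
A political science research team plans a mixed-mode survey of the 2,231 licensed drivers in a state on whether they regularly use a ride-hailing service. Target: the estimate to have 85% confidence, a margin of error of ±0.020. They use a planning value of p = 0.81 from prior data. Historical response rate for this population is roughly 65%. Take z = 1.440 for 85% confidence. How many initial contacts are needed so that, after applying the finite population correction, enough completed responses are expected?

Completed interviews needed (unadjusted): n₀ = 1.440² × 0.1539 / 0.020² ≈ 797.82 → 798.
FPC for N = 2,231: n = 798 / (1 + 797/2231) = 798 / 1.3572 ≈ 587.96 → 588.
At a 65% response rate, contacts needed = 588 / 0.65 ≈ 904.62 → 905.

905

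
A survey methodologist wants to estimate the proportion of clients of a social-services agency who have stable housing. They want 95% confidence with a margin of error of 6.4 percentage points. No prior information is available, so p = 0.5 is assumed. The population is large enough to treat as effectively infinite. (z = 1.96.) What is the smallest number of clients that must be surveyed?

235

With p = 0.5, p(1−p) = 0.25.
n = z²·p(1−p)/E² = 1.96² × 0.2500 / 0.064² = 3.8416 × 0.2500 / 0.004096 ≈ 234.47.
Rounding up gives n = 235.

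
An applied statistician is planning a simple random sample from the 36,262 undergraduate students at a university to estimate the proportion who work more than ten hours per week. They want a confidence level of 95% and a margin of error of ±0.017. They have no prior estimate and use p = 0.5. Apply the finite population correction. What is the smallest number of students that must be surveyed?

For 95% confidence, z = 1.960.
Unadjusted: n₀ = 1.960² × 0.50 × 0.50 / 0.017² ≈ 3323.18, so n₀ = 3324.
Finite population correction with N = 36,262: n = n₀ / (1 + (n₀−1)/N) = 3324 / (1 + 3323/36262) = 3324 / 1.0916 ≈ 3044.96.
Rounding up, n = 3045.

3045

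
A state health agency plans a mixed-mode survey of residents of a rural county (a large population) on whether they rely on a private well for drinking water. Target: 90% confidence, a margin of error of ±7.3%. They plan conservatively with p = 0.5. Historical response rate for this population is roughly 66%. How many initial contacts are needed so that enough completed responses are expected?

193

For 90% confidence, z = 1.645.
Completed interviews needed: n₀ = 1.645² × 0.2500 / 0.073² ≈ 126.95 → 127.
At a 66% response rate, contacts needed = 127 / 0.66 ≈ 192.42 → 193.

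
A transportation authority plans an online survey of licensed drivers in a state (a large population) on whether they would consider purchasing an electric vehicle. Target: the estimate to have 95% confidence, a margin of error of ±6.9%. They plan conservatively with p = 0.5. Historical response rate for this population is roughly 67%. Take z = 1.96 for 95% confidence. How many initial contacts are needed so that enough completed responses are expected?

Completed interviews needed: n₀ = 1.96² × 0.2500 / 0.069² ≈ 201.72 → 202.
At a 67% response rate, contacts needed = 202 / 0.67 ≈ 301.49 → 302.

302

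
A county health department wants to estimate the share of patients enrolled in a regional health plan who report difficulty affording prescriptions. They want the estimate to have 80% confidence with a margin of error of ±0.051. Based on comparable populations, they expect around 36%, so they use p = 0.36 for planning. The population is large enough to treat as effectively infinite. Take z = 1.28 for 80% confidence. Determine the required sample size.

With p = 0.36, p(1−p) = 0.2304.
n = z²·p(1−p)/E² = 1.28² × 0.2304 / 0.051² = 1.6384 × 0.2304 / 0.002601 ≈ 145.13.
Rounding up gives n = 146.

146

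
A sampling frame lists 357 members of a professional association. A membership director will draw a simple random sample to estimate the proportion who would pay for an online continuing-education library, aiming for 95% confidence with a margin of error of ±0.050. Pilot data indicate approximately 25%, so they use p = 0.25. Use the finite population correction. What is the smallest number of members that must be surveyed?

For 95% confidence, z = 1.96.
Unadjusted: n₀ = 1.96² × 0.25 × 0.75 / 0.050² ≈ 288.12, so n₀ = 289.
Finite population correction with N = 357: n = n₀ / (1 + (n₀−1)/N) = 289 / (1 + 288/357) = 289 / 1.8067 ≈ 159.96.
Rounding up, n = 160.

160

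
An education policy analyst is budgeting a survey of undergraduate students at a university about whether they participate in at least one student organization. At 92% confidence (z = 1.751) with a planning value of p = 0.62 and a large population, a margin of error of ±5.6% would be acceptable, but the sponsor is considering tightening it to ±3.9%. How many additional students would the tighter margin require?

244

At ±5.6%: n = 1.751² × 0.2356 / 0.056² ≈ 230.34 → 231.
At ±3.9%: n = 1.751² × 0.2356 / 0.039² ≈ 474.92 → 475.
Additional respondents: 475 − 231 = 244.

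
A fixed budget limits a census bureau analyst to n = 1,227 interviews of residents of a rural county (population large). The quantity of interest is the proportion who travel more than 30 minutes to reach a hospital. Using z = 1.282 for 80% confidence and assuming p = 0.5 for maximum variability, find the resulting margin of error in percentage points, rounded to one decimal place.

1.8

SE(p̂) = √[p(1−p)/n] = √[0.2500/1227] = 0.01427.
E = z × SE = 1.282 × 0.01427 = 0.01830, or 1.8 percentage points.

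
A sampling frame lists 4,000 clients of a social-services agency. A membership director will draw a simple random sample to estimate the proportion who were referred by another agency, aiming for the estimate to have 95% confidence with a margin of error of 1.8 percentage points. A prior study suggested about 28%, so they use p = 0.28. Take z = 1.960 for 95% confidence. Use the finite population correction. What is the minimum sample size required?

Unadjusted: n₀ = 1.960² × 0.28 × 0.72 / 0.018² ≈ 2390.33, so n₀ = 2391.
Finite population correction with N = 4,000: n = n₀ / (1 + (n₀−1)/N) = 2391 / (1 + 2390/4000) = 2391 / 1.5975 ≈ 1496.71.
Rounding up, n = 1497.

1497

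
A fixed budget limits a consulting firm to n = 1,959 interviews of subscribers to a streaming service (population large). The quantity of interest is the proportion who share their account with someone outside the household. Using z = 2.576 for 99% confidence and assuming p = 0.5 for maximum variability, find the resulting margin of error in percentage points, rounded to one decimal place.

SE(p̂) = √[p(1−p)/n] = √[0.2500/1959] = 0.01130.
E = z × SE = 2.576 × 0.01130 = 0.02910, or 2.9 percentage points.

2.9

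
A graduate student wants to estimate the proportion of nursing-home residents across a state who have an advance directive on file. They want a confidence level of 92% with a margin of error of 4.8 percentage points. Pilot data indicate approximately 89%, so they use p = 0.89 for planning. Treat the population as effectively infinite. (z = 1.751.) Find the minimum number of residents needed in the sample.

131

With p = 0.89, p(1−p) = 0.0979.
n = z²·p(1−p)/E² = 1.751² × 0.0979 / 0.048² = 3.0660 × 0.0979 / 0.002304 ≈ 130.28.
Rounding up gives n = 131.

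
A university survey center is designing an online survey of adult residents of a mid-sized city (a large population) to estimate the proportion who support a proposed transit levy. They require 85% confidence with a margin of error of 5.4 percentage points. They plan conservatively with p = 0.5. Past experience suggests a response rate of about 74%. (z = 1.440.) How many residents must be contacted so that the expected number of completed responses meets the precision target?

241

Completed interviews needed: n₀ = 1.440² × 0.2500 / 0.054² ≈ 177.78 → 178.
At a 74% response rate, contacts needed = 178 / 0.74 ≈ 240.54 → 241.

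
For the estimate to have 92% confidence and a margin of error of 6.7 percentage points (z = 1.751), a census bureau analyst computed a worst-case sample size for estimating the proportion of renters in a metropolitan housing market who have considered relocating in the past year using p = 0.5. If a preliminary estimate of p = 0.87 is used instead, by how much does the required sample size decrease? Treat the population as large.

93

Conservative (p = 0.5): n = 1.751² × 0.25 / 0.067² ≈ 170.75 → 171.
Using p = 0.87: p(1−p) = 0.1131, so n = 1.751² × 0.1131 / 0.067² ≈ 77.25 → 78.
Reduction: 171 − 78 = 93.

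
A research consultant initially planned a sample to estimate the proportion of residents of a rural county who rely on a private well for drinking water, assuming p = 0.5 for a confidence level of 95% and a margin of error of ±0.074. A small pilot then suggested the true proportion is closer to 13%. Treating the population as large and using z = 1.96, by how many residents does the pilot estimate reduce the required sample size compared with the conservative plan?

Conservative (p = 0.5): n = 1.96² × 0.25 / 0.074² ≈ 175.38 → 176.
Using p = 0.13: p(1−p) = 0.1131, so n = 1.96² × 0.1131 / 0.074² ≈ 79.34 → 80.
Reduction: 176 − 80 = 96.

96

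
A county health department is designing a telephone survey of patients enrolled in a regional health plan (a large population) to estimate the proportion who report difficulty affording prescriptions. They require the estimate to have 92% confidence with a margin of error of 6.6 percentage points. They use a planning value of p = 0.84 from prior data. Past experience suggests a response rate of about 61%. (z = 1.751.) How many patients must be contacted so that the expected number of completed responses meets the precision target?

Completed interviews needed: n₀ = 1.751² × 0.1344 / 0.066² ≈ 94.60 → 95.
At a 61% response rate, contacts needed = 95 / 0.61 ≈ 155.74 → 156.

156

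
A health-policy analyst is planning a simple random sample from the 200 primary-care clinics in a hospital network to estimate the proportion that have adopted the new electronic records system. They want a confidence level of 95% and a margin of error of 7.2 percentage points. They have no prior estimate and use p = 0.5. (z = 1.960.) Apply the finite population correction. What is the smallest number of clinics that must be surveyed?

Unadjusted: n₀ = 1.960² × 0.50 × 0.50 / 0.072² ≈ 185.26, so n₀ = 186.
Finite population correction with N = 200: n = n₀ / (1 + (n₀−1)/N) = 186 / (1 + 185/200) = 186 / 1.9250 ≈ 96.62.
Rounding up, n = 97.

97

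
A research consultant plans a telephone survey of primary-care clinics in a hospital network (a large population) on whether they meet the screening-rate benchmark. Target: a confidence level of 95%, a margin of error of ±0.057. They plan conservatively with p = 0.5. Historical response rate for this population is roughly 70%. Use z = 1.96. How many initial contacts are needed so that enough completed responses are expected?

423

Completed interviews needed: n₀ = 1.96² × 0.2500 / 0.057² ≈ 295.60 → 296.
At a 70% response rate, contacts needed = 296 / 0.70 ≈ 422.86 → 423.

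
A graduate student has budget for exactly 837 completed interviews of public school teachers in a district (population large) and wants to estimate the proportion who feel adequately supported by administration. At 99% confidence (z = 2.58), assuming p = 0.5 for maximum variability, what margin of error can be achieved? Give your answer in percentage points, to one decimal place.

SE(p̂) = √[p(1−p)/n] = √[0.2500/837] = 0.01728.
E = z × SE = 2.58 × 0.01728 = 0.04459, or 4.5 percentage points.

4.5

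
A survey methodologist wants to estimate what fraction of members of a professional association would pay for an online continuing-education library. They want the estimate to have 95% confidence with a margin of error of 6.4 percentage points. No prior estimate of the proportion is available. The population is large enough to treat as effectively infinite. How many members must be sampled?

For 95% confidence, z = 1.96.
With no prior estimate, use p = 0.5, giving p(1−p) = 0.25.
n = z²·p(1−p)/E² = 1.96² × 0.2500 / 0.064² = 3.8416 × 0.2500 / 0.004096 ≈ 234.47.
Rounding up gives n = 235.

235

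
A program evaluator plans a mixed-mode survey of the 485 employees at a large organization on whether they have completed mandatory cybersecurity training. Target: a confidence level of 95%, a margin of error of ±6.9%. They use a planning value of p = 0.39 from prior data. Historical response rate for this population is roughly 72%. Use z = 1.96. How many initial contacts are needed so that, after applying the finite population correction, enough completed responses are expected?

Completed interviews needed (unadjusted): n₀ = 1.96² × 0.2379 / 0.069² ≈ 191.96 → 192.
FPC for N = 485: n = 192 / (1 + 191/485) = 192 / 1.3938 ≈ 137.75 → 138.
At a 72% response rate, contacts needed = 138 / 0.72 ≈ 191.67 → 192.

192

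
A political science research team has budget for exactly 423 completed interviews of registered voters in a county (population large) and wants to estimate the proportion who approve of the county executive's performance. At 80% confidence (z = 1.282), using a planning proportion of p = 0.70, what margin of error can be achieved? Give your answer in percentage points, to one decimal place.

SE(p̂) = √[p(1−p)/n] = √[0.2100/423] = 0.02228.
E = z × SE = 1.282 × 0.02228 = 0.02856, or 2.9 percentage points.

2.9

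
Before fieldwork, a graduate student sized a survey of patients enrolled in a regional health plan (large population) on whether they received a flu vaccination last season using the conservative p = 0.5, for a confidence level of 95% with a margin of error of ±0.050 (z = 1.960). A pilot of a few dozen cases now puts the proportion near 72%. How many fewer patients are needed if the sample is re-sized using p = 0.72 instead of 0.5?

75

Conservative (p = 0.5): n = 1.960² × 0.25 / 0.050² ≈ 384.16 → 385.
Using p = 0.72: p(1−p) = 0.2016, so n = 1.960² × 0.2016 / 0.050² ≈ 309.79 → 310.
Reduction: 385 − 310 = 75.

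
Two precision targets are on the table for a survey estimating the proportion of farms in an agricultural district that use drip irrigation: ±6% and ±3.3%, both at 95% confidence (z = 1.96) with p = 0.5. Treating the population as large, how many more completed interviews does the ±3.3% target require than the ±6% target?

At ±6%: n = 1.96² × 0.2500 / 0.060² ≈ 266.78 → 267.
At ±3.3%: n = 1.96² × 0.2500 / 0.033² ≈ 881.91 → 882.
Additional respondents: 882 − 267 = 615.

615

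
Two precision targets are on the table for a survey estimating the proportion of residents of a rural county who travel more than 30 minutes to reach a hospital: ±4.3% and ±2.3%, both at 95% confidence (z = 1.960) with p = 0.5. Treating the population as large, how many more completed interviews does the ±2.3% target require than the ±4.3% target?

1296

At ±4.3%: n = 1.960² × 0.2500 / 0.043² ≈ 519.42 → 520.
At ±2.3%: n = 1.960² × 0.2500 / 0.023² ≈ 1815.50 → 1816.
Additional respondents: 1816 − 520 = 1296.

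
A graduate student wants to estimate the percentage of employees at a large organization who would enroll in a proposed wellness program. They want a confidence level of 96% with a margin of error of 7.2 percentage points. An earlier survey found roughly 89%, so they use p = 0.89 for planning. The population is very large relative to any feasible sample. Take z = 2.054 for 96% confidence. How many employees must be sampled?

80

With p = 0.89, p(1−p) = 0.0979.
n = z²·p(1−p)/E² = 2.054² × 0.0979 / 0.072² = 4.2189 × 0.0979 / 0.005184 ≈ 79.67.
Rounding up gives n = 80.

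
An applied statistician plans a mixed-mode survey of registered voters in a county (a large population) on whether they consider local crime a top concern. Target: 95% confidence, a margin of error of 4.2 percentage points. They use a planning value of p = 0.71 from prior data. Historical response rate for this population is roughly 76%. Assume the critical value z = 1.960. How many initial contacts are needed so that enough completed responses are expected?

591

Completed interviews needed: n₀ = 1.960² × 0.2059 / 0.042² ≈ 448.40 → 449.
At a 76% response rate, contacts needed = 449 / 0.76 ≈ 590.79 → 591.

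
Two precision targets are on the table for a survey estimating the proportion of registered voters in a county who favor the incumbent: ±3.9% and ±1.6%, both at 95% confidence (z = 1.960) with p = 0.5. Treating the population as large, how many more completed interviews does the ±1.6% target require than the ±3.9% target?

3120

At ±3.9%: n = 1.960² × 0.2500 / 0.039² ≈ 631.43 → 632.
At ±1.6%: n = 1.960² × 0.2500 / 0.016² ≈ 3751.56 → 3752.
Additional respondents: 3752 − 632 = 3120.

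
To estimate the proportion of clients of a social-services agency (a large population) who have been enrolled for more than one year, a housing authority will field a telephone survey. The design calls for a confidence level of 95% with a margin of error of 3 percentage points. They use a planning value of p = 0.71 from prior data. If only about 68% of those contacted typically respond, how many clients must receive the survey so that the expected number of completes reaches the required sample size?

For 95% confidence, z = 1.96.
Completed interviews needed: n₀ = 1.96² × 0.2059 / 0.030² ≈ 878.87 → 879.
At a 68% response rate, contacts needed = 879 / 0.68 ≈ 1292.65 → 1293.

1293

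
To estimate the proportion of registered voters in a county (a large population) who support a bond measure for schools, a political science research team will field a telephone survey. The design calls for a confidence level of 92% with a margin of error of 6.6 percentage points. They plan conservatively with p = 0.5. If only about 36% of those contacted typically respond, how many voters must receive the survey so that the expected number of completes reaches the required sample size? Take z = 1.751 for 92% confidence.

489

Completed interviews needed: n₀ = 1.751² × 0.2500 / 0.066² ≈ 175.96 → 176.
At a 36% response rate, contacts needed = 176 / 0.36 ≈ 488.89 → 489.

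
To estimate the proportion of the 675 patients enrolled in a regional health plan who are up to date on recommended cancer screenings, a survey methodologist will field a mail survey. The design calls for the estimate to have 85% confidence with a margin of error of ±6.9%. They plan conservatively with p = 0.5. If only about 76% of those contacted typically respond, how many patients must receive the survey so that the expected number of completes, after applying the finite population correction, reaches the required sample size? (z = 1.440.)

Completed interviews needed (unadjusted): n₀ = 1.440² × 0.2500 / 0.069² ≈ 108.88 → 109.
FPC for N = 675: n = 109 / (1 + 108/675) = 109 / 1.1600 ≈ 93.97 → 94.
At a 76% response rate, contacts needed = 94 / 0.76 ≈ 123.68 → 124.

124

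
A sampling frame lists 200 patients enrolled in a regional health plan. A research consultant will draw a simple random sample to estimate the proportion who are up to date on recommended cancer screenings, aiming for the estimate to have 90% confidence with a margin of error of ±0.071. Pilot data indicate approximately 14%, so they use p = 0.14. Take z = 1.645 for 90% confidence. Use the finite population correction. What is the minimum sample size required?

50

Unadjusted: n₀ = 1.645² × 0.14 × 0.86 / 0.071² ≈ 64.63, so n₀ = 65.
Finite population correction with N = 200: n = n₀ / (1 + (n₀−1)/N) = 65 / (1 + 64/200) = 65 / 1.3200 ≈ 49.24.
Rounding up, n = 50.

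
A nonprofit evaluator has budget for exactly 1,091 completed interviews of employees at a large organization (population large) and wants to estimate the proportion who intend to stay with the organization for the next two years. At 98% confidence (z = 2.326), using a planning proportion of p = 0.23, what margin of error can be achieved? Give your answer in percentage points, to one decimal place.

SE(p̂) = √[p(1−p)/n] = √[0.1771/1091] = 0.01274.
E = z × SE = 2.326 × 0.01274 = 0.02964, or 3.0 percentage points.

3.0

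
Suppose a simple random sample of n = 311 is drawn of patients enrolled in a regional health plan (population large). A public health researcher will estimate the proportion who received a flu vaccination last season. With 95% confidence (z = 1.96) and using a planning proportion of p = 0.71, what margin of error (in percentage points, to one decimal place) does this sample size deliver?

SE(p̂) = √[p(1−p)/n] = √[0.2059/311] = 0.02573.
E = z × SE = 1.96 × 0.02573 = 0.05043, or 5.0 percentage points.

5.0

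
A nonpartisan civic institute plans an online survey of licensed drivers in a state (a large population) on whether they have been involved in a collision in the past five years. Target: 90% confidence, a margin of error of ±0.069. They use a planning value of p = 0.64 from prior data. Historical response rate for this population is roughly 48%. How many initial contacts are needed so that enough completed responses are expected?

For 90% confidence, z = 1.645.
Completed interviews needed: n₀ = 1.645² × 0.2304 / 0.069² ≈ 130.95 → 131.
At a 48% response rate, contacts needed = 131 / 0.48 ≈ 272.92 → 273.

273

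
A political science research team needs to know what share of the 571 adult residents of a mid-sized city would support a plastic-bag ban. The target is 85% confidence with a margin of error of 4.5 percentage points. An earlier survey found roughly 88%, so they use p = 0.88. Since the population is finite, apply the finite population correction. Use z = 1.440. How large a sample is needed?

92

Unadjusted: n₀ = 1.440² × 0.88 × 0.12 / 0.045² ≈ 108.13, so n₀ = 109.
Finite population correction with N = 571: n = n₀ / (1 + (n₀−1)/N) = 109 / (1 + 108/571) = 109 / 1.1891 ≈ 91.66.
Rounding up, n = 92.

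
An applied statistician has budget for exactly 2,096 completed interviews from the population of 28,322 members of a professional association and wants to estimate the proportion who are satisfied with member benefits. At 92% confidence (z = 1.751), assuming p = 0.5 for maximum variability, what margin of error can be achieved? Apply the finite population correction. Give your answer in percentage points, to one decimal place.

1.8

Finite-population factor: (N−n)/(N−1) = (28322−2096)/(28322−1) = 0.9260.
SE(p̂) = √[p(1−p)/n · (N−n)/(N−1)] = √[0.2500/2096 × 0.9260] = 0.01051.
E = z × SE = 1.751 × 0.01051 = 0.01840 ≈ 1.8 percentage points.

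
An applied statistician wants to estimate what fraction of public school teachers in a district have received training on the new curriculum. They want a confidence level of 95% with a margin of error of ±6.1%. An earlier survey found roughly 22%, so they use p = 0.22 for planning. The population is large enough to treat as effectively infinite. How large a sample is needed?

178

For 95% confidence, z = 1.960.
With p = 0.22, p(1−p) = 0.1716.
n = z²·p(1−p)/E² = 1.960² × 0.1716 / 0.061² = 3.8416 × 0.1716 / 0.003721 ≈ 177.16.
Rounding up gives n = 178.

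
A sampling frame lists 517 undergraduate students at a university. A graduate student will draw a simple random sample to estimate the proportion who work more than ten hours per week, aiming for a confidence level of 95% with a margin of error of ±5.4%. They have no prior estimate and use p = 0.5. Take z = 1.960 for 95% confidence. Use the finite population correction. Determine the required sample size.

Unadjusted: n₀ = 1.960² × 0.50 × 0.50 / 0.054² ≈ 329.36, so n₀ = 330.
Finite population correction with N = 517: n = n₀ / (1 + (n₀−1)/N) = 330 / (1 + 329/517) = 330 / 1.6364 ≈ 201.67.
Rounding up, n = 202.

202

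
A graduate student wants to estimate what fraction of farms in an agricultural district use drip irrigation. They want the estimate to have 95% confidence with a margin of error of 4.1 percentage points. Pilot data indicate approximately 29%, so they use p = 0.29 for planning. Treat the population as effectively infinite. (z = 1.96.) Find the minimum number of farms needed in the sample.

471

With p = 0.29, p(1−p) = 0.2059.
n = z²·p(1−p)/E² = 1.96² × 0.2059 / 0.041² = 3.8416 × 0.2059 / 0.001681 ≈ 470.54.
Rounding up gives n = 471.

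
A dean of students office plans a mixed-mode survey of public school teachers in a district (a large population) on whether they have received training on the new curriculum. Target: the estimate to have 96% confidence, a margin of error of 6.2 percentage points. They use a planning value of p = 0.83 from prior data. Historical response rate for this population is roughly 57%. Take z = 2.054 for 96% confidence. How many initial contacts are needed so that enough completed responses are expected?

Completed interviews needed: n₀ = 2.054² × 0.1411 / 0.062² ≈ 154.86 → 155.
At a 57% response rate, contacts needed = 155 / 0.57 ≈ 271.93 → 272.

272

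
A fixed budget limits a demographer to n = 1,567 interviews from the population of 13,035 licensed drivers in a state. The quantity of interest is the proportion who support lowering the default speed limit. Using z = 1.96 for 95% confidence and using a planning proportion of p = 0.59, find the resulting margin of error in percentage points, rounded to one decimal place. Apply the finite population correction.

Finite-population factor: (N−n)/(N−1) = (13035−1567)/(13035−1) = 0.8799.
SE(p̂) = √[p(1−p)/n · (N−n)/(N−1)] = √[0.2419/1567 × 0.8799] = 0.01165.
E = z × SE = 1.96 × 0.01165 = 0.02284 ≈ 2.3 percentage points.

2.3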